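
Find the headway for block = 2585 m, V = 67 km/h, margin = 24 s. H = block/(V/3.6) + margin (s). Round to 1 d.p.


V = 67 / 3.6 = 18.6111 m/s
Block traversal time = 2585 / 18.6111 = 138.8955 s
Headway = 138.8955 + 24
Headway = 162.9 s

162.9


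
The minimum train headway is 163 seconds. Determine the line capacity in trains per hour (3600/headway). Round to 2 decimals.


Capacity = 3600 / headway
Capacity = 3600 / 163
Capacity = 22.09 trains/hour

22.09


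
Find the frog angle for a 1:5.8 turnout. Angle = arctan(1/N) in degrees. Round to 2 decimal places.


1/N = 1/5.8 = 0.172414
angle = arctan(0.172414) = 0.170735 rad
angle = 0.170735 * 180/pi = 9.78 degrees

9.78


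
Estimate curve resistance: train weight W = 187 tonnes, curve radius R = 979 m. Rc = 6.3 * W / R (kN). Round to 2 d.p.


Rc = 6.3 * W / R
Rc = 6.3 * 187 / 979
Rc = 1178.1 / 979
Rc = 1.20 kN

1.20


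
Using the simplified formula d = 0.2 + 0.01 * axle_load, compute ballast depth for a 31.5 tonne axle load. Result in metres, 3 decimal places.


d = 0.2 + 0.01 * 31.5
d = 0.2 + 0.315
d = 0.515 m

0.515


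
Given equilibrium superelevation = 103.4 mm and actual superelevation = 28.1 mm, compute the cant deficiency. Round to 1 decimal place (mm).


Cant deficiency = equilibrium cant - actual cant
CD = 103.4 - 28.1
CD = 75.3 mm

75.3


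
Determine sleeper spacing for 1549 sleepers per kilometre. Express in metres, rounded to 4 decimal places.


Spacing = 1000 m / number of sleepers
Spacing = 1000 / 1549
Spacing = 0.6456 m

0.6456


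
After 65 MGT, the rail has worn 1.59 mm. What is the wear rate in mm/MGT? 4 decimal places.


Wear rate = total wear / cumulative tonnage
Rate = 1.59 / 65
Rate = 0.0245 mm/MGT

0.0245


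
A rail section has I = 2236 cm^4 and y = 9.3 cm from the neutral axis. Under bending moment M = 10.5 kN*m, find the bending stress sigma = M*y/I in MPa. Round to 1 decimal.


Convert units:
M = 10.5 kN*m = 10500000 N*mm
y = 9.3 cm = 93 mm
I = 2236 cm^4 = 22360000 mm^4
sigma = 10500000 * 93 / 22360000
sigma = 43.7 MPa

43.7


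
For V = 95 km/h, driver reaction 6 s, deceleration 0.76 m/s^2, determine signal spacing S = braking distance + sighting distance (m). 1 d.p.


V = 95 / 3.6 = 26.3889 m/s
Braking distance = 26.3889^2 / (2*0.76) = 458.1404 m
Sighting distance = 26.3889 * 6 = 158.3333 m
S = 458.1404 + 158.3333 = 616.5 m

616.5


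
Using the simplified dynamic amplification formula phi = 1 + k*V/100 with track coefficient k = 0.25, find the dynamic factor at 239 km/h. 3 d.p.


phi = 1 + k * V / 100
phi = 1 + 0.25 * 239 / 100
phi = 1 + 0.5975
phi = 1.598

1.598


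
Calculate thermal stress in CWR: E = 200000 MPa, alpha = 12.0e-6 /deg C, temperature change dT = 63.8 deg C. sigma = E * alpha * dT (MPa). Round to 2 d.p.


sigma = E * alpha * dT
sigma = 200000 * 12.0e-6 * 63.8
sigma = 2.4 * 63.8
sigma = 153.12 MPa

153.12


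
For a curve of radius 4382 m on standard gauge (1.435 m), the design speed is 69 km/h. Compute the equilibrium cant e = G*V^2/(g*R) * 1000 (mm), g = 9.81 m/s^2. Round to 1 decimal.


Convert speed: V = 69 / 3.6 = 19.1667 m/s
Apply formula: e = 1.435 * 19.1667^2 / (9.81 * 4382)
e = 1.435 * 367.3611 / 42987.42
e = 0.012263 m = 12.3 mm

12.3


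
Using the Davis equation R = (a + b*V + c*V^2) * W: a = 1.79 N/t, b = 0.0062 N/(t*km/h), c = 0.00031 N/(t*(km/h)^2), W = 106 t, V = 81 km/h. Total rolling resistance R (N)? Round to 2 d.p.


b*V = 0.0062 * 81 = 0.5022
c*V^2 = 0.00031 * 6561 = 2.03391
R_per_t = 1.79 + 0.5022 + 2.03391 = 4.32611 N/t
R_total = 4.32611 * 106 = 458.57 N

458.57


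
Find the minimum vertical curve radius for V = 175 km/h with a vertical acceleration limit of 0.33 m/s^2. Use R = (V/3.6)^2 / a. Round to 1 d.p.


Convert speed: V = 175 / 3.6 = 48.6111 m/s
V^2 = 2363.0401 m^2/s^2
R_v = 2363.0401 / 0.33
R_v = 7160.7 m

7160.7


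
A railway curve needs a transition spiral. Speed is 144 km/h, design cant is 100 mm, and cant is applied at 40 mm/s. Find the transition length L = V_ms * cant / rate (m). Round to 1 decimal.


Convert speed: V = 144 / 3.6 = 40.0 m/s
L = 40.0 * 100 / 40
L = 4000.0 / 40
L = 100.0 m

100.0


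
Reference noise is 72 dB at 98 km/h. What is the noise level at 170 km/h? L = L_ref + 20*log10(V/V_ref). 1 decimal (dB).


V/V_ref = 170 / 98 = 1.734694
log10(1.734694) = 0.239223
20 * 0.239223 = 4.7845
L = 72 + 4.7845 = 76.8 dB

76.8


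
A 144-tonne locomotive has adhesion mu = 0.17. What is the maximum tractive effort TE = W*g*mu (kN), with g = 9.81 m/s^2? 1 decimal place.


TE_max = W * g * mu
TE_max = 144 * 9.81 * 0.17
TE_max = 1412.64 * 0.17
TE_max = 240.1 kN

240.1


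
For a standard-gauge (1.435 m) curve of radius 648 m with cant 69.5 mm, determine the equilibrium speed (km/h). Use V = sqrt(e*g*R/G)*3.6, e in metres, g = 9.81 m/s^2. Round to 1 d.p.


Convert cant: e = 69.5 mm = 0.0695 m
V_ms = sqrt(0.0695 * 9.81 * 648 / 1.435)
V_ms = sqrt(307.876767) = 17.5464 m/s
V = 17.5464 * 3.6 = 63.2 km/h

63.2


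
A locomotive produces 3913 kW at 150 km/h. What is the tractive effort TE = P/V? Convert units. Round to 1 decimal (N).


Convert: P = 3913 kW = 3913000 W
V = 150 / 3.6 = 41.6667 m/s
TE = 3913000 / 41.6667
TE = 93912.0 N

93912.0


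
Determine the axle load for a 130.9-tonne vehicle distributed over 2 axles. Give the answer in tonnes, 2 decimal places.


Load per axle = total weight / number of axles
Load = 130.9 / 2
Load = 65.45 tonnes

65.45


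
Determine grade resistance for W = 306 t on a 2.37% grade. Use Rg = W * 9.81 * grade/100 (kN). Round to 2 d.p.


Rg = W * 9.81 * grade / 100
Rg = 306 * 9.81 * 2.37 / 100
Rg = 3001.86 * 0.0237
Rg = 71.14 kN

71.14


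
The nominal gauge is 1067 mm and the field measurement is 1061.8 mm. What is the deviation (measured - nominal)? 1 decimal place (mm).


Deviation = measured - nominal
Deviation = 1061.8 - 1067
Deviation = -5.2 mm

-5.2


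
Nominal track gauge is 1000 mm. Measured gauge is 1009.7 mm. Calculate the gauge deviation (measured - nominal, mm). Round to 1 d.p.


Deviation = measured - nominal
Deviation = 1009.7 - 1000
Deviation = 9.7 mm

9.7


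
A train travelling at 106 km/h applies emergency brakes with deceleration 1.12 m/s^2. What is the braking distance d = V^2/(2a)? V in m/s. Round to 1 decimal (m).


Convert speed: V = 106 / 3.6 = 29.4444 m/s
V^2 = 866.9753
d = 866.9753 / (2 * 1.12)
d = 866.9753 / 2.24
d = 387.0 m

387.0


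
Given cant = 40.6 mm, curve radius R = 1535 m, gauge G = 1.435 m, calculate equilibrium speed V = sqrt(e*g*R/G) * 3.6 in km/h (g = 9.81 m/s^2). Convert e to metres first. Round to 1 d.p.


Convert cant: e = 40.6 mm = 0.0406 m
V_ms = sqrt(0.0406 * 9.81 * 1535 / 1.435)
V_ms = sqrt(426.041122) = 20.6408 m/s
V = 20.6408 * 3.6 = 74.3 km/h

74.3


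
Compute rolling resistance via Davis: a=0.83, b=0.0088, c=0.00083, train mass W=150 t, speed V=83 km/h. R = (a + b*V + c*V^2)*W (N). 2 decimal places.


b*V = 0.0088 * 83 = 0.7304
c*V^2 = 0.00083 * 6889 = 5.71787
R_per_t = 0.83 + 0.7304 + 5.71787 = 7.27827 N/t
R_total = 7.27827 * 150 = 1091.74 N

1091.74


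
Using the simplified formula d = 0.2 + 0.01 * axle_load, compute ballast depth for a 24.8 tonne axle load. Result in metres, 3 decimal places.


d = 0.2 + 0.01 * 24.8
d = 0.2 + 0.248
d = 0.448 m

0.448


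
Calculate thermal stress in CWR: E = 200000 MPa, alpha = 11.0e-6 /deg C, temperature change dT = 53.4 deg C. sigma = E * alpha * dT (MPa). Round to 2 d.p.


sigma = E * alpha * dT
sigma = 200000 * 11.0e-6 * 53.4
sigma = 2.2 * 53.4
sigma = 117.48 MPa

117.48


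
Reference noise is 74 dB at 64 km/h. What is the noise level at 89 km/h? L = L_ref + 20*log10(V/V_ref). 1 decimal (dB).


V/V_ref = 89 / 64 = 1.390625
log10(1.390625) = 0.14321
20 * 0.14321 = 2.8642
L = 74 + 2.8642 = 76.9 dB

76.9


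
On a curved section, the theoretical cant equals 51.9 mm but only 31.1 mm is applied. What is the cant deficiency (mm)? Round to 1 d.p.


Cant deficiency = equilibrium cant - actual cant
CD = 51.9 - 31.1
CD = 20.8 mm

20.8


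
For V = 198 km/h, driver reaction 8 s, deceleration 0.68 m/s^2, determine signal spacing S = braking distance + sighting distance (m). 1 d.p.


V = 198 / 3.6 = 55.0 m/s
Braking distance = 55.0^2 / (2*0.68) = 2224.2647 m
Sighting distance = 55.0 * 8 = 440.0 m
S = 2224.2647 + 440.0 = 2664.3 m

2664.3


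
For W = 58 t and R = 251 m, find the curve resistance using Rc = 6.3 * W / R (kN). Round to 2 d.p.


Rc = 6.3 * W / R
Rc = 6.3 * 58 / 251
Rc = 365.4 / 251
Rc = 1.46 kN

1.46


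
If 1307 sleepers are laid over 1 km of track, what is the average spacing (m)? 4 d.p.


Spacing = 1000 m / number of sleepers
Spacing = 1000 / 1307
Spacing = 0.7651 m

0.7651


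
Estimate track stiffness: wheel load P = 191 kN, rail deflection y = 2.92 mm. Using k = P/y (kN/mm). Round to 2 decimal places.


Track stiffness k = P / y
k = 191 / 2.92
k = 65.41 kN/mm

65.41


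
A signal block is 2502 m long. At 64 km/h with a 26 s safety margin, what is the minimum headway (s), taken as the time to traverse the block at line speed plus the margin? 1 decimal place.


V = 64 / 3.6 = 17.7778 m/s
Block traversal time = 2502 / 17.7778 = 140.7375 s
Headway = 140.7375 + 26
Headway = 166.7 s

166.7


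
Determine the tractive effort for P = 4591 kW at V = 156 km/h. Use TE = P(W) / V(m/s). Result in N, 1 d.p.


Convert: P = 4591 kW = 4591000 W
V = 156 / 3.6 = 43.3333 m/s
TE = 4591000 / 43.3333
TE = 105946.2 N

105946.2


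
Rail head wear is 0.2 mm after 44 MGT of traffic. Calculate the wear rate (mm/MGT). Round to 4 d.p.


Wear rate = total wear / cumulative tonnage
Rate = 0.2 / 44
Rate = 0.0045 mm/MGT

0.0045


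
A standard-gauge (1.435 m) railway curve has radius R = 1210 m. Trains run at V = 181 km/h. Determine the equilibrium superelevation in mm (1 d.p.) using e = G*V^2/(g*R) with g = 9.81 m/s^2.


Convert speed: V = 181 / 3.6 = 50.2778 m/s
Apply formula: e = 1.435 * 50.2778^2 / (9.81 * 1210)
e = 1.435 * 2527.8549 / 11870.1
e = 0.305597 m = 305.6 mm

305.6


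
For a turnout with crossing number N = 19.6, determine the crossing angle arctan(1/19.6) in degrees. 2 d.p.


1/N = 1/19.6 = 0.05102
angle = arctan(0.05102) = 0.050976 rad
angle = 0.050976 * 180/pi = 2.92 degrees

2.92


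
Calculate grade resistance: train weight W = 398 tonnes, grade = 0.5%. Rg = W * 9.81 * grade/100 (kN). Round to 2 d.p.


Rg = W * 9.81 * grade / 100
Rg = 398 * 9.81 * 0.5 / 100
Rg = 3904.38 * 0.005
Rg = 19.52 kN

19.52


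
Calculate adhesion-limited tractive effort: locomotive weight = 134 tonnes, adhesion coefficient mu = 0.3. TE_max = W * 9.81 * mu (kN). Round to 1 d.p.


TE_max = W * g * mu
TE_max = 134 * 9.81 * 0.3
TE_max = 1314.54 * 0.3
TE_max = 394.4 kN

394.4


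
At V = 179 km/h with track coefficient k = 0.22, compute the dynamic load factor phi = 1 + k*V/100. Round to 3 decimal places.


phi = 1 + k * V / 100
phi = 1 + 0.22 * 179 / 100
phi = 1 + 0.3938
phi = 1.394

1.394


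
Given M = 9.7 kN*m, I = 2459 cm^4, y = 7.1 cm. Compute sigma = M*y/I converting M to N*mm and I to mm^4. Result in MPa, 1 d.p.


Convert units:
M = 9.7 kN*m = 9700000 N*mm
y = 7.1 cm = 71 mm
I = 2459 cm^4 = 24590000 mm^4
sigma = 9700000 * 71 / 24590000
sigma = 28.0 MPa

28.0


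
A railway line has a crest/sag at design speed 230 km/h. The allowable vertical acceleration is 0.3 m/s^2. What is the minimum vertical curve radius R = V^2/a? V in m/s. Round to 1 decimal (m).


Convert speed: V = 230 / 3.6 = 63.8889 m/s
V^2 = 4081.7901 m^2/s^2
R_v = 4081.7901 / 0.3
R_v = 13606.0 m

13606.0


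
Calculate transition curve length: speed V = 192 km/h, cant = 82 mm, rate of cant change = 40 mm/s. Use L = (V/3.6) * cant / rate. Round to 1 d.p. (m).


Convert speed: V = 192 / 3.6 = 53.3333 m/s
L = 53.3333 * 82 / 40
L = 4373.3333 / 40
L = 109.3 m

109.3


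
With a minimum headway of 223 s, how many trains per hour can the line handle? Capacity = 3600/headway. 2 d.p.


Capacity = 3600 / headway
Capacity = 3600 / 223
Capacity = 16.14 trains/hour

16.14


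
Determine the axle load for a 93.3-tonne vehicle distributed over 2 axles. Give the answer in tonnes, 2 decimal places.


Load per axle = total weight / number of axles
Load = 93.3 / 2
Load = 46.65 tonnes

46.65


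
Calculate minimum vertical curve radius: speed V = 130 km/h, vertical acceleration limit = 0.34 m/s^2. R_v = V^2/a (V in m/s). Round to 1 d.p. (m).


Convert speed: V = 130 / 3.6 = 36.1111 m/s
V^2 = 1304.0123 m^2/s^2
R_v = 1304.0123 / 0.34
R_v = 3835.3 m

3835.3


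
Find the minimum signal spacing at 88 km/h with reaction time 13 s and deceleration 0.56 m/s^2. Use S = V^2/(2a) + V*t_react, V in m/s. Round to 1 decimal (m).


V = 88 / 3.6 = 24.4444 m/s
Braking distance = 24.4444^2 / (2*0.56) = 533.5097 m
Sighting distance = 24.4444 * 13 = 317.7778 m
S = 533.5097 + 317.7778 = 851.3 m

851.3


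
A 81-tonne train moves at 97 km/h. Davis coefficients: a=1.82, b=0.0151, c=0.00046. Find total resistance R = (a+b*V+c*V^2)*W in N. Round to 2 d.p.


b*V = 0.0151 * 97 = 1.4647
c*V^2 = 0.00046 * 9409 = 4.32814
R_per_t = 1.82 + 1.4647 + 4.32814 = 7.61284 N/t
R_total = 7.61284 * 81 = 616.64 N

616.64


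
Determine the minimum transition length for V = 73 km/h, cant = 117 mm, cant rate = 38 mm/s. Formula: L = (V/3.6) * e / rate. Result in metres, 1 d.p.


Convert speed: V = 73 / 3.6 = 20.2778 m/s
L = 20.2778 * 117 / 38
L = 2372.5 / 38
L = 62.4 m

62.4


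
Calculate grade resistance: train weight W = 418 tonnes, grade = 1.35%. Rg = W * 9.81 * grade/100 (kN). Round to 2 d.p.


Rg = W * 9.81 * grade / 100
Rg = 418 * 9.81 * 1.35 / 100
Rg = 4100.58 * 0.0135
Rg = 55.36 kN

55.36


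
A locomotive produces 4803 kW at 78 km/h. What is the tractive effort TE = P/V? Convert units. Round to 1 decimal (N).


Convert: P = 4803 kW = 4803000 W
V = 78 / 3.6 = 21.6667 m/s
TE = 4803000 / 21.6667
TE = 221676.9 N

221676.9


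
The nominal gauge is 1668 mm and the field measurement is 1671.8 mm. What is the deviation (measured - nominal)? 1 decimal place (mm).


Deviation = measured - nominal
Deviation = 1671.8 - 1668
Deviation = 3.8 mm

3.8


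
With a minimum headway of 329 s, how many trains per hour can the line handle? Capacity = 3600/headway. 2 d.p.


Capacity = 3600 / headway
Capacity = 3600 / 329
Capacity = 10.94 trains/hour

10.94


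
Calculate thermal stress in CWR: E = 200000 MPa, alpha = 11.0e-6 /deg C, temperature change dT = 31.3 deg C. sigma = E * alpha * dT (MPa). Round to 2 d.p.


sigma = E * alpha * dT
sigma = 200000 * 11.0e-6 * 31.3
sigma = 2.2 * 31.3
sigma = 68.86 MPa

68.86


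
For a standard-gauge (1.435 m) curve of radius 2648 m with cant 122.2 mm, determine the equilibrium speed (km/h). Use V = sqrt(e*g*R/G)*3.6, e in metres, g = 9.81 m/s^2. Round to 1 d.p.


Convert cant: e = 122.2 mm = 0.1222 m
V_ms = sqrt(0.1222 * 9.81 * 2648 / 1.435)
V_ms = sqrt(2212.10783) = 47.0331 m/s
V = 47.0331 * 3.6 = 169.3 km/h

169.3


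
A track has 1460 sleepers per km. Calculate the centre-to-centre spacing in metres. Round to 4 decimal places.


Spacing = 1000 m / number of sleepers
Spacing = 1000 / 1460
Spacing = 0.6849 m

0.6849


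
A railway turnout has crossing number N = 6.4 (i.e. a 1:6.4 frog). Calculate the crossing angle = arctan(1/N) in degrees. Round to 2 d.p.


1/N = 1/6.4 = 0.15625
angle = arctan(0.15625) = 0.154997 rad
angle = 0.154997 * 180/pi = 8.88 degrees

8.88


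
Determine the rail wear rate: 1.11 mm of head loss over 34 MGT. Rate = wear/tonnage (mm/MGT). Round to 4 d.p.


Wear rate = total wear / cumulative tonnage
Rate = 1.11 / 34
Rate = 0.0326 mm/MGT

0.0326


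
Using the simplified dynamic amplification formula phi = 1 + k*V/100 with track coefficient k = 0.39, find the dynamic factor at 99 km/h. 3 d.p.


phi = 1 + k * V / 100
phi = 1 + 0.39 * 99 / 100
phi = 1 + 0.3861
phi = 1.386

1.386


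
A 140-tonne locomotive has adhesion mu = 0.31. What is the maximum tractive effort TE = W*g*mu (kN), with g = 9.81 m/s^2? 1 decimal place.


TE_max = W * g * mu
TE_max = 140 * 9.81 * 0.31
TE_max = 1373.4 * 0.31
TE_max = 425.8 kN

425.8


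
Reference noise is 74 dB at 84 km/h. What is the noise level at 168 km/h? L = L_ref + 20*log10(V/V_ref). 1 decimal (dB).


V/V_ref = 168 / 84 = 2.0
log10(2.0) = 0.30103
20 * 0.30103 = 6.0206
L = 74 + 6.0206 = 80.0 dB

80.0


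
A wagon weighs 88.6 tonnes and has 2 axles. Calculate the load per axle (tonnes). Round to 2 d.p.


Load per axle = total weight / number of axles
Load = 88.6 / 2
Load = 44.30 tonnes

44.30


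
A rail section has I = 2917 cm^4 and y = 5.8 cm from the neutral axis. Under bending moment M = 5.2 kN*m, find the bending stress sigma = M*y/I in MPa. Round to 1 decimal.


Convert units:
M = 5.2 kN*m = 5200000 N*mm
y = 5.8 cm = 58 mm
I = 2917 cm^4 = 29170000 mm^4
sigma = 5200000 * 58 / 29170000
sigma = 10.3 MPa

10.3


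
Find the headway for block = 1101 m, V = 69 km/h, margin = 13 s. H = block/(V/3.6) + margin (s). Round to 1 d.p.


V = 69 / 3.6 = 19.1667 m/s
Block traversal time = 1101 / 19.1667 = 57.4435 s
Headway = 57.4435 + 13
Headway = 70.4 s

70.4


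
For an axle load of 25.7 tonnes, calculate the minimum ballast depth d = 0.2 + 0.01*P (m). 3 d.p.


d = 0.2 + 0.01 * 25.7
d = 0.2 + 0.257
d = 0.457 m

0.457


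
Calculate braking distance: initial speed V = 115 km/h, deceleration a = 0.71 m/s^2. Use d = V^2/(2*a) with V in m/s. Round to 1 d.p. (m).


Convert speed: V = 115 / 3.6 = 31.9444 m/s
V^2 = 1020.4475
d = 1020.4475 / (2 * 0.71)
d = 1020.4475 / 1.42
d = 718.6 m

718.6


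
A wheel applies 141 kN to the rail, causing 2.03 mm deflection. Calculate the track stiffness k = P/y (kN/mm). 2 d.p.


Track stiffness k = P / y
k = 141 / 2.03
k = 69.46 kN/mm

69.46


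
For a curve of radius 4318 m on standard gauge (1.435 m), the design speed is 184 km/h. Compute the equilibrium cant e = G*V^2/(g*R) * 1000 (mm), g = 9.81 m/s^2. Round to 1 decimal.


Convert speed: V = 184 / 3.6 = 51.1111 m/s
Apply formula: e = 1.435 * 51.1111^2 / (9.81 * 4318)
e = 1.435 * 2612.3457 / 42359.58
e = 0.088497 m = 88.5 mm

88.5


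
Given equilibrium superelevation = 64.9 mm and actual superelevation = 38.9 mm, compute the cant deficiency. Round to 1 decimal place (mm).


Cant deficiency = equilibrium cant - actual cant
CD = 64.9 - 38.9
CD = 26.0 mm

26.0


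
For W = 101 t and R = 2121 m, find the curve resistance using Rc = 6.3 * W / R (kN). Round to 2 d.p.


Rc = 6.3 * W / R
Rc = 6.3 * 101 / 2121
Rc = 636.3 / 2121
Rc = 0.30 kN

0.30


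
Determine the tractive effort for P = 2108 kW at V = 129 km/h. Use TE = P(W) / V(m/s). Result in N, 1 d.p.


Convert: P = 2108 kW = 2108000 W
V = 129 / 3.6 = 35.8333 m/s
TE = 2108000 / 35.8333
TE = 58827.9 N

58827.9


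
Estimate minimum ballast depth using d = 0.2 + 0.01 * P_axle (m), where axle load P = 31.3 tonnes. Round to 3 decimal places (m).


d = 0.2 + 0.01 * 31.3
d = 0.2 + 0.313
d = 0.513 m

0.513


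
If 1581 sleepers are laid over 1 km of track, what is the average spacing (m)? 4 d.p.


Spacing = 1000 m / number of sleepers
Spacing = 1000 / 1581
Spacing = 0.6325 m

0.6325


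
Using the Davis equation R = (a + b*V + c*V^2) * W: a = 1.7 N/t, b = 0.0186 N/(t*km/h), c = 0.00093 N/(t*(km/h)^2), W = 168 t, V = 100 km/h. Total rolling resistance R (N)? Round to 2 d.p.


b*V = 0.0186 * 100 = 1.86
c*V^2 = 0.00093 * 10000 = 9.3
R_per_t = 1.7 + 1.86 + 9.3 = 12.86 N/t
R_total = 12.86 * 168 = 2160.48 N

2160.48


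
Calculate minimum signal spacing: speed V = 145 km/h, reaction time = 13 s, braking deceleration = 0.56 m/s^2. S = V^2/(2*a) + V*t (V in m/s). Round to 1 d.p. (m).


V = 145 / 3.6 = 40.2778 m/s
Braking distance = 40.2778^2 / (2*0.56) = 1448.4816 m
Sighting distance = 40.2778 * 13 = 523.6111 m
S = 1448.4816 + 523.6111 = 1972.1 m

1972.1


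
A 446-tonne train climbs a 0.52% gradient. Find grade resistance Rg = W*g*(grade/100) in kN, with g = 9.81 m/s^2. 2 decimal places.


Rg = W * 9.81 * grade / 100
Rg = 446 * 9.81 * 0.52 / 100
Rg = 4375.26 * 0.0052
Rg = 22.75 kN

22.75


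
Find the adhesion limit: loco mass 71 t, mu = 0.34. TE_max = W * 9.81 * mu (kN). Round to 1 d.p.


TE_max = W * g * mu
TE_max = 71 * 9.81 * 0.34
TE_max = 696.51 * 0.34
TE_max = 236.8 kN

236.8


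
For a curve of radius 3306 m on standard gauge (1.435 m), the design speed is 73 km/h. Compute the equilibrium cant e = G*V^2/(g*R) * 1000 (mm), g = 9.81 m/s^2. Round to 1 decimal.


Convert speed: V = 73 / 3.6 = 20.2778 m/s
Apply formula: e = 1.435 * 20.2778^2 / (9.81 * 3306)
e = 1.435 * 411.1883 / 32431.86
e = 0.018194 m = 18.2 mm

18.2


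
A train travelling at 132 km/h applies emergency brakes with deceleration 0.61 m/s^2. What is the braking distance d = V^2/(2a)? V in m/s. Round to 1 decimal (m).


Convert speed: V = 132 / 3.6 = 36.6667 m/s
V^2 = 1344.4444
d = 1344.4444 / (2 * 0.61)
d = 1344.4444 / 1.22
d = 1102.0 m

1102.0


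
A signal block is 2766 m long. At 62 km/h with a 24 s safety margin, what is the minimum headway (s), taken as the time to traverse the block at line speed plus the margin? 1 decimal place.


V = 62 / 3.6 = 17.2222 m/s
Block traversal time = 2766 / 17.2222 = 160.6065 s
Headway = 160.6065 + 24
Headway = 184.6 s

184.6


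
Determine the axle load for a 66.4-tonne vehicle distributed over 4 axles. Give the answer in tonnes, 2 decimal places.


Load per axle = total weight / number of axles
Load = 66.4 / 4
Load = 16.60 tonnes

16.60


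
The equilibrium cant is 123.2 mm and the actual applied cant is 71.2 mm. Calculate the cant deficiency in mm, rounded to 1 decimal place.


Cant deficiency = equilibrium cant - actual cant
CD = 123.2 - 71.2
CD = 52.0 mm

52.0


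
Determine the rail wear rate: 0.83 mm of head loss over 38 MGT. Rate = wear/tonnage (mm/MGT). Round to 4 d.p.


Wear rate = total wear / cumulative tonnage
Rate = 0.83 / 38
Rate = 0.0218 mm/MGT

0.0218


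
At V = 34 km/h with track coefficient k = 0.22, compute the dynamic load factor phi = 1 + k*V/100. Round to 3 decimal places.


phi = 1 + k * V / 100
phi = 1 + 0.22 * 34 / 100
phi = 1 + 0.0748
phi = 1.075

1.075


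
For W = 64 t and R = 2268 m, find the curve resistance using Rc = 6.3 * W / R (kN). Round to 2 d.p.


Rc = 6.3 * W / R
Rc = 6.3 * 64 / 2268
Rc = 403.2 / 2268
Rc = 0.18 kN

0.18


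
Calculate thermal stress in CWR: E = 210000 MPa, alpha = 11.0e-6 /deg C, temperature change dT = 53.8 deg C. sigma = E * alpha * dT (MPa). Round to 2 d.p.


sigma = E * alpha * dT
sigma = 210000 * 11.0e-6 * 53.8
sigma = 2.31 * 53.8
sigma = 124.28 MPa

124.28


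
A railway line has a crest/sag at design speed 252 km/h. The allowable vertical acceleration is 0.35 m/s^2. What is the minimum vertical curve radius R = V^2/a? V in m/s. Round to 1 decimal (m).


Convert speed: V = 252 / 3.6 = 70.0 m/s
V^2 = 4900.0 m^2/s^2
R_v = 4900.0 / 0.35
R_v = 14000.0 m

14000.0


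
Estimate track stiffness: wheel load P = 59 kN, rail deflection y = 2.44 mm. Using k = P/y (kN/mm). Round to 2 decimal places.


Track stiffness k = P / y
k = 59 / 2.44
k = 24.18 kN/mm

24.18


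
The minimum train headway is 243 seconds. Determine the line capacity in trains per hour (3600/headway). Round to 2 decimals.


Capacity = 3600 / headway
Capacity = 3600 / 243
Capacity = 14.81 trains/hour

14.81


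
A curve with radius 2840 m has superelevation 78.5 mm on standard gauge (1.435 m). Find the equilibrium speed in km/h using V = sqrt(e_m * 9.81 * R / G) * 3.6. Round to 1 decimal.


Convert cant: e = 78.5 mm = 0.0785 m
V_ms = sqrt(0.0785 * 9.81 * 2840 / 1.435)
V_ms = sqrt(1524.070662) = 39.0393 m/s
V = 39.0393 * 3.6 = 140.5 km/h

140.5


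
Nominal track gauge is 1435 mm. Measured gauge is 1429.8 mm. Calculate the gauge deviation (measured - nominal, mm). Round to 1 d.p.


Deviation = measured - nominal
Deviation = 1429.8 - 1435
Deviation = -5.2 mm

-5.2


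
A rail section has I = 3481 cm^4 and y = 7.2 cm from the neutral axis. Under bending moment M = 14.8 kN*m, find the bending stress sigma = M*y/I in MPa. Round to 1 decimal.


Convert units:
M = 14.8 kN*m = 14800000 N*mm
y = 7.2 cm = 72 mm
I = 3481 cm^4 = 34810000 mm^4
sigma = 14800000 * 72 / 34810000
sigma = 30.6 MPa

30.6


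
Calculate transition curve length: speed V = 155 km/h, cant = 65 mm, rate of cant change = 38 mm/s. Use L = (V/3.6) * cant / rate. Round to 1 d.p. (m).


Convert speed: V = 155 / 3.6 = 43.0556 m/s
L = 43.0556 * 65 / 38
L = 2798.6111 / 38
L = 73.6 m

73.6


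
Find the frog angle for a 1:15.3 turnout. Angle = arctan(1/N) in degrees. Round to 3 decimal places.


1/N = 1/15.3 = 0.065359
angle = arctan(0.065359) = 0.065267 rad
angle = 0.065267 * 180/pi = 3.740 degrees

3.740


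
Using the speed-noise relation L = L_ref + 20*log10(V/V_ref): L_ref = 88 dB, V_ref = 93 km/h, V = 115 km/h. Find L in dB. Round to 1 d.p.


V/V_ref = 115 / 93 = 1.236559
log10(1.236559) = 0.092215
20 * 0.092215 = 1.8443
L = 88 + 1.8443 = 89.8 dB

89.8


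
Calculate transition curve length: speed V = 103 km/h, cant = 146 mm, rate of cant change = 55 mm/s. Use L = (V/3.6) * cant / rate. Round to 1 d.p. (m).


Convert speed: V = 103 / 3.6 = 28.6111 m/s
L = 28.6111 * 146 / 55
L = 4177.2222 / 55
L = 75.9 m

75.9


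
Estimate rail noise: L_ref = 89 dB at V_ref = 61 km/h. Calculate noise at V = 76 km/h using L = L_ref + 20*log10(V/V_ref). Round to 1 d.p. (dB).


V/V_ref = 76 / 61 = 1.245902
log10(1.245902) = 0.095484
20 * 0.095484 = 1.9097
L = 89 + 1.9097 = 90.9 dB

90.9


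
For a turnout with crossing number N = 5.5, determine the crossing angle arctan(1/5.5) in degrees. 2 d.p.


1/N = 1/5.5 = 0.181818
angle = arctan(0.181818) = 0.179853 rad
angle = 0.179853 * 180/pi = 10.30 degrees

10.30


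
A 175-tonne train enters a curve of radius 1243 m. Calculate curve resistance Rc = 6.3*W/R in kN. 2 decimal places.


Rc = 6.3 * W / R
Rc = 6.3 * 175 / 1243
Rc = 1102.5 / 1243
Rc = 0.89 kN

0.89


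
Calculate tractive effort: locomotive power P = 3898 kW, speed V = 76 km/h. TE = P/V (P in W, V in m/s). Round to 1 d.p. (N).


Convert: P = 3898 kW = 3898000 W
V = 76 / 3.6 = 21.1111 m/s
TE = 3898000 / 21.1111
TE = 184642.1 N

184642.1


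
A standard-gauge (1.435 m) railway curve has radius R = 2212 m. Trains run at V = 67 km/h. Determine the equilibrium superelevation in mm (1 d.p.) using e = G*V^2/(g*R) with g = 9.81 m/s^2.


Convert speed: V = 67 / 3.6 = 18.6111 m/s
Apply formula: e = 1.435 * 18.6111^2 / (9.81 * 2212)
e = 1.435 * 346.3735 / 21699.72
e = 0.022906 m = 22.9 mm

22.9


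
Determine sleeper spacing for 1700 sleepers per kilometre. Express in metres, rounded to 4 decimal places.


Spacing = 1000 m / number of sleepers
Spacing = 1000 / 1700
Spacing = 0.5882 m

0.5882


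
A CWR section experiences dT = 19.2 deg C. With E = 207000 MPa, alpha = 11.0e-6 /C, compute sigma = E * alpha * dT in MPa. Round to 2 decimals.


sigma = E * alpha * dT
sigma = 207000 * 11.0e-6 * 19.2
sigma = 2.277 * 19.2
sigma = 43.72 MPa

43.72


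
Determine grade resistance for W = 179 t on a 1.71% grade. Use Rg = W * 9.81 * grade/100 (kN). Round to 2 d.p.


Rg = W * 9.81 * grade / 100
Rg = 179 * 9.81 * 1.71 / 100
Rg = 1755.99 * 0.0171
Rg = 30.03 kN

30.03


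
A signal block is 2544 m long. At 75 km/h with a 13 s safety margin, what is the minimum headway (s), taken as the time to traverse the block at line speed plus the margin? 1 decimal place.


V = 75 / 3.6 = 20.8333 m/s
Block traversal time = 2544 / 20.8333 = 122.112 s
Headway = 122.112 + 13
Headway = 135.1 s

135.1


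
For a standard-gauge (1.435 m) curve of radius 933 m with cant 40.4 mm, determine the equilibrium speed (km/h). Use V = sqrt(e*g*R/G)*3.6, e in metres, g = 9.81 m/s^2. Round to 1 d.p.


Convert cant: e = 40.4 mm = 0.0404 m
V_ms = sqrt(0.0404 * 9.81 * 933 / 1.435)
V_ms = sqrt(257.679646) = 16.0524 m/s
V = 16.0524 * 3.6 = 57.8 km/h

57.8


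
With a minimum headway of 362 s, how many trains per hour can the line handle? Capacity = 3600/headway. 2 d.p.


Capacity = 3600 / headway
Capacity = 3600 / 362
Capacity = 9.94 trains/hour

9.94


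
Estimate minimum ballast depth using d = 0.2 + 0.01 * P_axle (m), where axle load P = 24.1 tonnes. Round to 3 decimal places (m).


d = 0.2 + 0.01 * 24.1
d = 0.2 + 0.241
d = 0.441 m

0.441


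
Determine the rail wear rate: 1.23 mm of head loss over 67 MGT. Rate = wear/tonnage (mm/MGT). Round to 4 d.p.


Wear rate = total wear / cumulative tonnage
Rate = 1.23 / 67
Rate = 0.0184 mm/MGT

0.0184


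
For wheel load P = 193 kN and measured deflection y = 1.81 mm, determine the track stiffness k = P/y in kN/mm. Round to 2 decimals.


Track stiffness k = P / y
k = 193 / 1.81
k = 106.63 kN/mm

106.63


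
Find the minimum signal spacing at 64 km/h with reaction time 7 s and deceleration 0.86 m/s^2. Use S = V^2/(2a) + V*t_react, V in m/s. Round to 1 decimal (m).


V = 64 / 3.6 = 17.7778 m/s
Braking distance = 17.7778^2 / (2*0.86) = 183.7496 m
Sighting distance = 17.7778 * 7 = 124.4444 m
S = 183.7496 + 124.4444 = 308.2 m

308.2


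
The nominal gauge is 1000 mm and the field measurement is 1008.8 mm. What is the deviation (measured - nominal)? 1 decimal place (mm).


Deviation = measured - nominal
Deviation = 1008.8 - 1000
Deviation = 8.8 mm

8.8


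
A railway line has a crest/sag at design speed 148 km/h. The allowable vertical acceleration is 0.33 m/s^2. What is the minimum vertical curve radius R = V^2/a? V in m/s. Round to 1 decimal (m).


Convert speed: V = 148 / 3.6 = 41.1111 m/s
V^2 = 1690.1235 m^2/s^2
R_v = 1690.1235 / 0.33
R_v = 5121.6 m

5121.6


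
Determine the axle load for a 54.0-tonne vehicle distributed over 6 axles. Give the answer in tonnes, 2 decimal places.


Load per axle = total weight / number of axles
Load = 54.0 / 6
Load = 9.00 tonnes

9.00


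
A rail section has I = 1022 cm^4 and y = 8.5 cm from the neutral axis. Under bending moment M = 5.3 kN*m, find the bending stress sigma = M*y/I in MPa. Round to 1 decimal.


Convert units:
M = 5.3 kN*m = 5300000 N*mm
y = 8.5 cm = 85 mm
I = 1022 cm^4 = 10220000 mm^4
sigma = 5300000 * 85 / 10220000
sigma = 44.1 MPa

44.1


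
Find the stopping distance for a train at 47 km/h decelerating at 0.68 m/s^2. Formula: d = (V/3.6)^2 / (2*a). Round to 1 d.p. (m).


Convert speed: V = 47 / 3.6 = 13.0556 m/s
V^2 = 170.4475
d = 170.4475 / (2 * 0.68)
d = 170.4475 / 1.36
d = 125.3 m

125.3


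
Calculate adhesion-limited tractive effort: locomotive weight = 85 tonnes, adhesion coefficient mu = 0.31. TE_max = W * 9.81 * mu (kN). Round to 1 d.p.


TE_max = W * g * mu
TE_max = 85 * 9.81 * 0.31
TE_max = 833.85 * 0.31
TE_max = 258.5 kN

258.5


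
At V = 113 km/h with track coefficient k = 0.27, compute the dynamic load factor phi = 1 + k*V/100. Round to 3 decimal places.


phi = 1 + k * V / 100
phi = 1 + 0.27 * 113 / 100
phi = 1 + 0.3051
phi = 1.305

1.305


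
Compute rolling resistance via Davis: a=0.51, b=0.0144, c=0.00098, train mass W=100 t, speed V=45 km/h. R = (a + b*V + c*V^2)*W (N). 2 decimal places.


b*V = 0.0144 * 45 = 0.648
c*V^2 = 0.00098 * 2025 = 1.9845
R_per_t = 0.51 + 0.648 + 1.9845 = 3.1425 N/t
R_total = 3.1425 * 100 = 314.25 N

314.25


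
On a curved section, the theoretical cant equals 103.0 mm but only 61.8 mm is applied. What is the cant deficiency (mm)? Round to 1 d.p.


Cant deficiency = equilibrium cant - actual cant
CD = 103.0 - 61.8
CD = 41.2 mm

41.2


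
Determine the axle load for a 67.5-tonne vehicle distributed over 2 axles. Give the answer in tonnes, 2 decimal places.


Load per axle = total weight / number of axles
Load = 67.5 / 2
Load = 33.75 tonnes

33.75


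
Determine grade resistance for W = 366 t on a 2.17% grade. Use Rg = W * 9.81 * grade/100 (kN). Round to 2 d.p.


Rg = W * 9.81 * grade / 100
Rg = 366 * 9.81 * 2.17 / 100
Rg = 3590.46 * 0.0217
Rg = 77.91 kN

77.91


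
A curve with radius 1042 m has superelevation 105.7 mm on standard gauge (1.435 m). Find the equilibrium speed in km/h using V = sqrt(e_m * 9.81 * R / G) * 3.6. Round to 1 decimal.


Convert cant: e = 105.7 mm = 0.1057 m
V_ms = sqrt(0.1057 * 9.81 * 1042 / 1.435)
V_ms = sqrt(752.939034) = 27.4397 m/s
V = 27.4397 * 3.6 = 98.8 km/h

98.8


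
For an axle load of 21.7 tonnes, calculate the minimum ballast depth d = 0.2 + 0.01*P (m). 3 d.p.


d = 0.2 + 0.01 * 21.7
d = 0.2 + 0.217
d = 0.417 m

0.417


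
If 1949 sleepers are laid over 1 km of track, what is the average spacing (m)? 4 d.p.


Spacing = 1000 m / number of sleepers
Spacing = 1000 / 1949
Spacing = 0.5131 m

0.5131


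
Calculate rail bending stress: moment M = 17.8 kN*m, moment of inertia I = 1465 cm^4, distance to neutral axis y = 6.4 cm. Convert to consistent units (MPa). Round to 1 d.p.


Convert units:
M = 17.8 kN*m = 17800000 N*mm
y = 6.4 cm = 64 mm
I = 1465 cm^4 = 14650000 mm^4
sigma = 17800000 * 64 / 14650000
sigma = 77.8 MPa

77.8


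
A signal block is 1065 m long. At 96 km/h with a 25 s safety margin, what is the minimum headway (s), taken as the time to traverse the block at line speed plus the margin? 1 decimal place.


V = 96 / 3.6 = 26.6667 m/s
Block traversal time = 1065 / 26.6667 = 39.9375 s
Headway = 39.9375 + 25
Headway = 64.9 s

64.9


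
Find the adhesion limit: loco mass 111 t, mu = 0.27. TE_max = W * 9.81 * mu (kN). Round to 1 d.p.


TE_max = W * g * mu
TE_max = 111 * 9.81 * 0.27
TE_max = 1088.91 * 0.27
TE_max = 294.0 kN

294.0


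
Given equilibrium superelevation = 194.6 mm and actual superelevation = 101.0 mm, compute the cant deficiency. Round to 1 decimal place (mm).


Cant deficiency = equilibrium cant - actual cant
CD = 194.6 - 101.0
CD = 93.6 mm

93.6


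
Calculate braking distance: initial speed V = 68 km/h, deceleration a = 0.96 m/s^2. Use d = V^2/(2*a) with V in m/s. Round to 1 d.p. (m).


Convert speed: V = 68 / 3.6 = 18.8889 m/s
V^2 = 356.7901
d = 356.7901 / (2 * 0.96)
d = 356.7901 / 1.92
d = 185.8 m

185.8


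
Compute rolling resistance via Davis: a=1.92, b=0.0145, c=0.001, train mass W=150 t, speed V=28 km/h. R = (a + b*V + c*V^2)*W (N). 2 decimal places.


b*V = 0.0145 * 28 = 0.406
c*V^2 = 0.001 * 784 = 0.784
R_per_t = 1.92 + 0.406 + 0.784 = 3.11 N/t
R_total = 3.11 * 150 = 466.50 N

466.50


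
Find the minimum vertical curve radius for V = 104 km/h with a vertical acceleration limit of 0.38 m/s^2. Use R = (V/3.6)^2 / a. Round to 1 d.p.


Convert speed: V = 104 / 3.6 = 28.8889 m/s
V^2 = 834.5679 m^2/s^2
R_v = 834.5679 / 0.38
R_v = 2196.2 m

2196.2


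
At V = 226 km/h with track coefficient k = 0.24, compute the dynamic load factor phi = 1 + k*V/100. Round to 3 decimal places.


phi = 1 + k * V / 100
phi = 1 + 0.24 * 226 / 100
phi = 1 + 0.5424
phi = 1.542

1.542


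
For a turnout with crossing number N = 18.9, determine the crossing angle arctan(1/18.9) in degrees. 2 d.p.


1/N = 1/18.9 = 0.05291
angle = arctan(0.05291) = 0.052861 rad
angle = 0.052861 * 180/pi = 3.03 degrees

3.03


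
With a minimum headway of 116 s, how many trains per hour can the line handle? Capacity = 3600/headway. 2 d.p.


Capacity = 3600 / headway
Capacity = 3600 / 116
Capacity = 31.03 trains/hour

31.03


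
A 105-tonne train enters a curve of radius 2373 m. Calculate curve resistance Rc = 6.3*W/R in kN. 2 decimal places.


Rc = 6.3 * W / R
Rc = 6.3 * 105 / 2373
Rc = 661.5 / 2373
Rc = 0.28 kN

0.28


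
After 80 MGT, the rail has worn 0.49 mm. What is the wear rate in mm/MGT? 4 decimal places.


Wear rate = total wear / cumulative tonnage
Rate = 0.49 / 80
Rate = 0.0061 mm/MGT

0.0061


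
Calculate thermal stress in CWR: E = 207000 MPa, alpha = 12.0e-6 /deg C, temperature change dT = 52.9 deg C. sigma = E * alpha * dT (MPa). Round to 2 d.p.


sigma = E * alpha * dT
sigma = 207000 * 12.0e-6 * 52.9
sigma = 2.484 * 52.9
sigma = 131.40 MPa

131.40


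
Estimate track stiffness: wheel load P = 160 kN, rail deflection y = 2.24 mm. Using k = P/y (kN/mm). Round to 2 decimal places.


Track stiffness k = P / y
k = 160 / 2.24
k = 71.43 kN/mm

71.43


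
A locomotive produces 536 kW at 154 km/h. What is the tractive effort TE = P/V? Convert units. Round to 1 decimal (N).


Convert: P = 536 kW = 536000 W
V = 154 / 3.6 = 42.7778 m/s
TE = 536000 / 42.7778
TE = 12529.9 N

12529.9


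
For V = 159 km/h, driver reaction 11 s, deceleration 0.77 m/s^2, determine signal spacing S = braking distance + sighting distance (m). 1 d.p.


V = 159 / 3.6 = 44.1667 m/s
Braking distance = 44.1667^2 / (2*0.77) = 1266.6847 m
Sighting distance = 44.1667 * 11 = 485.8333 m
S = 1266.6847 + 485.8333 = 1752.5 m

1752.5


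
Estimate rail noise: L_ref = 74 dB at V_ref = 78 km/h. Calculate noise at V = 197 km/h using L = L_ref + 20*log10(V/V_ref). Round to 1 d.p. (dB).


V/V_ref = 197 / 78 = 2.525641
log10(2.525641) = 0.402372
20 * 0.402372 = 8.0474
L = 74 + 8.0474 = 82.0 dB

82.0


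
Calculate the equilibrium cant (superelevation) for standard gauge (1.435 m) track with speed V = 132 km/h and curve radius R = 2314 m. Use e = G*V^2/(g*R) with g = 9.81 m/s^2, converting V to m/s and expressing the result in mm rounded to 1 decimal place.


Convert speed: V = 132 / 3.6 = 36.6667 m/s
Apply formula: e = 1.435 * 36.6667^2 / (9.81 * 2314)
e = 1.435 * 1344.4444 / 22700.34
e = 0.084989 m = 85.0 mm

85.0


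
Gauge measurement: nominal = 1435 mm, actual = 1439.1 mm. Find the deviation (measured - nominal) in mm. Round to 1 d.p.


Deviation = measured - nominal
Deviation = 1439.1 - 1435
Deviation = 4.1 mm

4.1


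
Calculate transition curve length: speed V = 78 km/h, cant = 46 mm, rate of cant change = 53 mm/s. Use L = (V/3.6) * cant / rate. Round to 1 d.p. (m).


Convert speed: V = 78 / 3.6 = 21.6667 m/s
L = 21.6667 * 46 / 53
L = 996.6667 / 53
L = 18.8 m

18.8


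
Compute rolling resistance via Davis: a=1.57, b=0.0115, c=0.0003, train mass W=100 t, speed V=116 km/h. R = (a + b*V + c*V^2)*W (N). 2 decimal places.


b*V = 0.0115 * 116 = 1.334
c*V^2 = 0.0003 * 13456 = 4.0368
R_per_t = 1.57 + 1.334 + 4.0368 = 6.9408 N/t
R_total = 6.9408 * 100 = 694.08 N

694.08


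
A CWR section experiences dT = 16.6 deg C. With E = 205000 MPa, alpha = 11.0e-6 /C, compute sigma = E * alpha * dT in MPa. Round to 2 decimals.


sigma = E * alpha * dT
sigma = 205000 * 11.0e-6 * 16.6
sigma = 2.255 * 16.6
sigma = 37.43 MPa

37.43


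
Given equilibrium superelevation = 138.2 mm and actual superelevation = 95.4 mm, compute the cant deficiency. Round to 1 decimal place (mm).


Cant deficiency = equilibrium cant - actual cant
CD = 138.2 - 95.4
CD = 42.8 mm

42.8


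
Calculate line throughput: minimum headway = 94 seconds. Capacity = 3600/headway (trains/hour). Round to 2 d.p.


Capacity = 3600 / headway
Capacity = 3600 / 94
Capacity = 38.30 trains/hour

38.30


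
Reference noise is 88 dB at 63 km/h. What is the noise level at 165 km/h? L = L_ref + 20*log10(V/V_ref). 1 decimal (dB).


V/V_ref = 165 / 63 = 2.619048
log10(2.619048) = 0.418143
20 * 0.418143 = 8.3629
L = 88 + 8.3629 = 96.4 dB

96.4


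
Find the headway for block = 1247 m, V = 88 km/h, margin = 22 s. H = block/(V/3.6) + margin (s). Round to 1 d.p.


V = 88 / 3.6 = 24.4444 m/s
Block traversal time = 1247 / 24.4444 = 51.0136 s
Headway = 51.0136 + 22
Headway = 73.0 s

73.0


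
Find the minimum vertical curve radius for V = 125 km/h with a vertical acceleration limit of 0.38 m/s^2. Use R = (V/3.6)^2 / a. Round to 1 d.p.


Convert speed: V = 125 / 3.6 = 34.7222 m/s
V^2 = 1205.6327 m^2/s^2
R_v = 1205.6327 / 0.38
R_v = 3172.7 m

3172.7
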